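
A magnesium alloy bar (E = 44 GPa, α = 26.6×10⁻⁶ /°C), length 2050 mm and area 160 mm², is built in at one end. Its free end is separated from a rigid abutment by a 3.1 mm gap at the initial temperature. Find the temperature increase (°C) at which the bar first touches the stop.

ΔT ≈ 56.8 °C

The gap closes when αΔT L = 3.1 mm, since the bar is still unstressed at that instant.
So ΔT = g/(αL) = 3.1/(26.6×10⁻⁶ × 2050) = 56.85 °C.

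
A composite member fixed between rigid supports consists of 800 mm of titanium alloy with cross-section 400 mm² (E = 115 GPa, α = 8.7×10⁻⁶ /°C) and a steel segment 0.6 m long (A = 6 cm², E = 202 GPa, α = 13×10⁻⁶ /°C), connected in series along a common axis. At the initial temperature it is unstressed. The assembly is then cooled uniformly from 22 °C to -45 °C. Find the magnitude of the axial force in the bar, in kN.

P ≈ 44.3 kN (tensile)

With the walls removed the bar would change length by δ_free = Σ αᵢΔT Lᵢ = 8.7×10⁻⁶×67×800 + 13×10⁻⁶×67×600 = 0.9889 mm.
The walls prevent any net length change, so an axial force P (same in every segment) develops. Compatibility: P · Σ Lᵢ/(AᵢEᵢ) = δ_free.
Σ Lᵢ/(AᵢEᵢ) = 800/(400×115×10³) + 600/(600×202×10³) = 2.234×10⁻⁵ mm/N.
P = 0.9889 / 2.234×10⁻⁵ = 44260 N = 44.26 kN, tensile.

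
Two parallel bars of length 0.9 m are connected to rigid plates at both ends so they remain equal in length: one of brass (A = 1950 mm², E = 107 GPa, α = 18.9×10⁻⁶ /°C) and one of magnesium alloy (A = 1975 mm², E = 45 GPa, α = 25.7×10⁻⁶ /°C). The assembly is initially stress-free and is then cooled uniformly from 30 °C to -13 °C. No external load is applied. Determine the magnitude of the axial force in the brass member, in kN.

P ≈ 18.2 kN (compressive in the brass)

Equilibrium of a rigid end plate with no external load gives equal and opposite internal forces ±P in the two members. Since α_{magnesium alloy} > α_{brass}, cooling drives the magnesium alloy into tension and the brass into compression.
Setting the final lengths equal and cancelling L: (α₁ − α₂)ΔT = P/(A₁E₁) + P/(A₂E₂).
|α₁ − α₂|·ΔT = 6.8×10⁻⁶ × 43 = 0.0002924.
1/(A₁E₁) + 1/(A₂E₂) = 1/(1950×107×10³) + 1/(1975×45×10³) = 1.604×10⁻⁸ N⁻¹.
So P = 0.0002924 / 1.604×10⁻⁸ = 18.22 kN.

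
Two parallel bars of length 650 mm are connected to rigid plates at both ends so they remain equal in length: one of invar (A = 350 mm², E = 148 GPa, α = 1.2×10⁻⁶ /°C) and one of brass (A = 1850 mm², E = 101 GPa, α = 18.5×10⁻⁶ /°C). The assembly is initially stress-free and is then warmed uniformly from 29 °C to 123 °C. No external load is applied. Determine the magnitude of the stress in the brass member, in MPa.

σ ≈ 35.7 MPa (compressive)

The brass has the larger α, so on heating it would change length more than the invar if both were free. The rigid plates force a common final length, so the brass is put into compression and the invar into tension, with equal and opposite forces P (no external load).
Setting the final lengths equal and cancelling L: (α₁ − α₂)ΔT = P/(A₁E₁) + P/(A₂E₂).
|α₁ − α₂|·ΔT = 17.3×10⁻⁶ × 94 = 0.001626.
1/(A₁E₁) + 1/(A₂E₂) = 1/(350×148×10³) + 1/(1850×101×10³) = 2.466×10⁻⁸ N⁻¹.
P = 0.001626 / 2.466×10⁻⁸ = 65950 N = 65.95 kN.
σ_{brass} = P/A₂ = 65950/1850 = 35.65 MPa, compressive.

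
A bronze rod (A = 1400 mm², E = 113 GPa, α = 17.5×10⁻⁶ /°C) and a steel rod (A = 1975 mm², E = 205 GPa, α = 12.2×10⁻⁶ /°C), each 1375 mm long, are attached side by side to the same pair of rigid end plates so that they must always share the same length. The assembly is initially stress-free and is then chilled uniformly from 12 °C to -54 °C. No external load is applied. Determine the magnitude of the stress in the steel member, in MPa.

σ ≈ 20.1 MPa (compressive)

The bronze has the larger α, so on cooling it would change length more than the steel if both were free. The rigid plates force a common final length, so the bronze is put into tension and the steel into compression, with equal and opposite forces P (no external load).
Equating the net (thermal + elastic) strains gives |α₁ − α₂|·ΔT = P·[1/(A₁E₁) + 1/(A₂E₂)].
|α₁ − α₂|·ΔT = 5.3×10⁻⁶ × 66 = 0.0003498.
1/(A₁E₁) + 1/(A₂E₂) = 1/(1400×113×10³) + 1/(1975×205×10³) = 8.791×10⁻⁹ N⁻¹.
So P = 0.0003498 / 8.791×10⁻⁹ = 39.79 kN.
σ_{steel} = P/A₂ = 39790/1975 = 20.15 MPa, compressive.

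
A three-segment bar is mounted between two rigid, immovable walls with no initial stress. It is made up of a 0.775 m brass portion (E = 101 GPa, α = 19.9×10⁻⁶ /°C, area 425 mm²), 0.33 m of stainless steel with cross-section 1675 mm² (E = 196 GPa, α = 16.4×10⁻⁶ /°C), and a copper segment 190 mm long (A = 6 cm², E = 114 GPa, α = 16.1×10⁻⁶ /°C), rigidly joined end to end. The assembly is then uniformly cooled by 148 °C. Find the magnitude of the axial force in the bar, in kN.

P ≈ 162 kN (tensile)

If the supports were absent, the total length change would be Σ αᵢΔT Lᵢ = 19.9×10⁻⁶×148×775 + 16.4×10⁻⁶×148×330 + 16.1×10⁻⁶×148×190 = 3.536 mm.
The walls prevent any net length change, so an axial force P (same in every segment) develops. Compatibility: P · Σ Lᵢ/(AᵢEᵢ) = δ_free.
Σ Lᵢ/(AᵢEᵢ) = 775/(425×101×10³) + 330/(1675×196×10³) + 190/(600×114×10³) = 2.184×10⁻⁵ mm/N.
So P = 3.536 / 2.184×10⁻⁵ = 161.9 kN, tensile.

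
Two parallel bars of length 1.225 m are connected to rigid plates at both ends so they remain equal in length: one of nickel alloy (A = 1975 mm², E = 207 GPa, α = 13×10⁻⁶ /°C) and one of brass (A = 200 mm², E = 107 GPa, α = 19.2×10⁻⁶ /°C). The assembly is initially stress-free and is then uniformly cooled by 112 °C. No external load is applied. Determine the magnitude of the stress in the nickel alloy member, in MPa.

Equilibrium of a rigid end plate with no external load gives equal and opposite internal forces ±P in the two members. Since α_{brass} > α_{nickel alloy}, cooling drives the brass into tension and the nickel alloy into compression.
Setting the final lengths equal and cancelling L: (α₁ − α₂)ΔT = P/(A₁E₁) + P/(A₂E₂).
|α₁ − α₂|·ΔT = 6.2×10⁻⁶ × 112 = 0.0006944.
1/(A₁E₁) + 1/(A₂E₂) = 1/(1975×207×10³) + 1/(200×107×10³) = 4.918×10⁻⁸ N⁻¹.
So P = 0.0006944 / 4.918×10⁻⁸ = 14.12 kN.
σ_{nickel alloy} = P/A₁ = 14120/1975 = 7.15 MPa, compressive.

σ ≈ 7.15 MPa (compressive)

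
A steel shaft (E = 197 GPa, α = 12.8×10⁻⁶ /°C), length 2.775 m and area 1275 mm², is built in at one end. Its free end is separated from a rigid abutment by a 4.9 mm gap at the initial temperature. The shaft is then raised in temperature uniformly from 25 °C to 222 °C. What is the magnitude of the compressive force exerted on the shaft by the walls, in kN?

If the wall were absent the shaft would grow by αΔT L = 12.8×10⁻⁶ × 197 × 2775 = 6.997 mm.
This exceeds the 4.9 mm gap, so the wall pushes back. The portion of expansion that must be recovered elastically is δ_free − gap = 6.997 − 4.9 = 2.097 mm.
That suppressed elongation corresponds to σ = E·Δ/L = 197×10³ × 2.097/2775 = 148.9 MPa.
Force on the wall = σA = 148.9 × 1275 mm² = 189.8 kN.

P ≈ 190 kN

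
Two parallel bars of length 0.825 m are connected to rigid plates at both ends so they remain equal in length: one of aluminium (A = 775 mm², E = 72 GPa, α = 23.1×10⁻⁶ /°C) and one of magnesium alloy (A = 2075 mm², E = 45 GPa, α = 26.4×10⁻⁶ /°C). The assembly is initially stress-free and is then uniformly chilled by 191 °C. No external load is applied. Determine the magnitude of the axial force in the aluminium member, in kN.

P ≈ 22 kN (compressive in the aluminium)

The magnesium alloy has the larger α, so on cooling it would change length more than the aluminium if both were free. The rigid plates force a common final length, so the magnesium alloy is put into tension and the aluminium into compression, with equal and opposite forces P (no external load).
Compatibility of the two members (thermal + elastic change equal): (α₁ − α₂)ΔT = P·[1/(A₁E₁) + 1/(A₂E₂)].
|α₁ − α₂|·ΔT = 3.3×10⁻⁶ × 191 = 0.0006303.
1/(A₁E₁) + 1/(A₂E₂) = 1/(775×72×10³) + 1/(2075×45×10³) = 2.863×10⁻⁸ N⁻¹.
So P = 0.0006303 / 2.863×10⁻⁸ = 22.01 kN.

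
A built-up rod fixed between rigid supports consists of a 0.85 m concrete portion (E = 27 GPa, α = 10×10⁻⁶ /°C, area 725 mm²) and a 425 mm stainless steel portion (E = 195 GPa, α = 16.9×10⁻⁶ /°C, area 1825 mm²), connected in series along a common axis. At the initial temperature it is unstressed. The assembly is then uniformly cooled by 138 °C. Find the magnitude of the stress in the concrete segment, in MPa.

σ ≈ 66.9 MPa (tensile)

With the walls removed the bar would change length by δ_free = Σ αᵢΔT Lᵢ = 10×10⁻⁶×138×850 + 16.9×10⁻⁶×138×425 = 2.164 mm.
The rigid supports impose zero overall length change; the single axial force P common to all segments must satisfy P Σ Lᵢ/(AᵢEᵢ) = δ_free.
The series flexibility is Σ Lᵢ/(AᵢEᵢ) = 850/(725×27×10³) + 425/(1825×195×10³) = 4.462×10⁻⁵ mm/N.
P = 2.164 / 4.462×10⁻⁵ = 48510 N = 48.51 kN, tensile.
σ_{concrete} = P / A = 48510 / 725 = 66.9 MPa.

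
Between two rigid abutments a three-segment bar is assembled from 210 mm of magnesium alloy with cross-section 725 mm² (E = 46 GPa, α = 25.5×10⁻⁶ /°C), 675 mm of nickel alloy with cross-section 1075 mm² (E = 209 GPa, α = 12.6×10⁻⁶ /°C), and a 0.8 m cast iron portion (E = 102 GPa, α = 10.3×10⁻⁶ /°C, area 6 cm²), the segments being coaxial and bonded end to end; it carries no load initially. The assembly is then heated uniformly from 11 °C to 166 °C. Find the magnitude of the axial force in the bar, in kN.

P ≈ 153 kN (compressive)

With the walls removed the bar would change length by δ_free = Σ αᵢΔT Lᵢ = 25.5×10⁻⁶×155×210 + 12.6×10⁻⁶×155×675 + 10.3×10⁻⁶×155×800 = 3.425 mm.
Since the ends are fixed, an axial force P builds up, equal in every segment, with P · Σ Lᵢ/(AᵢEᵢ) = δ_free.
The series flexibility is Σ Lᵢ/(AᵢEᵢ) = 210/(725×46×10³) + 675/(1075×209×10³) + 800/(600×102×10³) = 2.237×10⁻⁵ mm/N.
So P = 3.425 / 2.237×10⁻⁵ = 153.1 kN, compressive.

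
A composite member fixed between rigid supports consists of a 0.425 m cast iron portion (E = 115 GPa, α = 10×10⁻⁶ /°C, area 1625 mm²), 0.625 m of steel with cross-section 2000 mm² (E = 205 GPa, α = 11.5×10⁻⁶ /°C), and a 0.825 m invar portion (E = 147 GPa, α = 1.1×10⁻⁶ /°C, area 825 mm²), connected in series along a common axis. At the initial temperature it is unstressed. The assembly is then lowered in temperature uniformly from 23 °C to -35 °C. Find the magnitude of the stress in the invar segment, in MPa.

σ ≈ 81.9 MPa (tensile)

With the walls removed the bar would change length by δ_free = Σ αᵢΔT Lᵢ = 10×10⁻⁶×58×425 + 11.5×10⁻⁶×58×625 + 1.1×10⁻⁶×58×825 = 0.716 mm.
The rigid supports impose zero overall length change; the single axial force P common to all segments must satisfy P Σ Lᵢ/(AᵢEᵢ) = δ_free.
The series flexibility is Σ Lᵢ/(AᵢEᵢ) = 425/(1625×115×10³) + 625/(2000×205×10³) + 825/(825×147×10³) = 1.06×10⁻⁵ mm/N.
P = 0.716 / 1.06×10⁻⁵ = 67540 N = 67.54 kN, tensile.
σ_{invar} = P / A = 67540 / 825 = 81.87 MPa.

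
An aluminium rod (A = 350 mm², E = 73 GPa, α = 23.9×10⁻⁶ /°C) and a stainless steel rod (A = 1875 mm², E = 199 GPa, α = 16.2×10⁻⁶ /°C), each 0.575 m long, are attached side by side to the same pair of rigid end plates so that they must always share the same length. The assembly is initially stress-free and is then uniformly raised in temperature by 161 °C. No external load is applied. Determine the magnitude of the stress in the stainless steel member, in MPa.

Equilibrium of a rigid end plate with no external load gives equal and opposite internal forces ±P in the two members. Since α_{aluminium} > α_{stainless steel}, heating drives the aluminium into compression and the stainless steel into tension.
Compatibility of the two members (thermal + elastic change equal): (α₁ − α₂)ΔT = P·[1/(A₁E₁) + 1/(A₂E₂)].
|α₁ − α₂|·ΔT = 7.7×10⁻⁶ × 161 = 0.00124.
1/(A₁E₁) + 1/(A₂E₂) = 1/(350×73×10³) + 1/(1875×199×10³) = 4.182×10⁻⁸ N⁻¹.
P = 0.00124 / 4.182×10⁻⁸ = 29640 N = 29.64 kN.
σ_{stainless steel} = P/A₂ = 29640/1875 = 15.81 MPa, tensile.

σ ≈ 15.8 MPa (tensile)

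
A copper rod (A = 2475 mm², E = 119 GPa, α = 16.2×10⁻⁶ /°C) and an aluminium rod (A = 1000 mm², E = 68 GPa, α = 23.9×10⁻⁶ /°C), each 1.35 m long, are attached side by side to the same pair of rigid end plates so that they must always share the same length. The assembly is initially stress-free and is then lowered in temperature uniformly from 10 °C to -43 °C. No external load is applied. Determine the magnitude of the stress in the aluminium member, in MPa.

σ ≈ 22.5 MPa (tensile)

The aluminium has the larger α, so on cooling it would change length more than the copper if both were free. The rigid plates force a common final length, so the aluminium is put into tension and the copper into compression, with equal and opposite forces P (no external load).
Equating the net (thermal + elastic) strains gives |α₁ − α₂|·ΔT = P·[1/(A₁E₁) + 1/(A₂E₂)].
|α₁ − α₂|·ΔT = 7.7×10⁻⁶ × 53 = 0.0004081.
1/(A₁E₁) + 1/(A₂E₂) = 1/(2475×119×10³) + 1/(1000×68×10³) = 1.81×10⁻⁸ N⁻¹.
So P = 0.0004081 / 1.81×10⁻⁸ = 22.55 kN.
σ_{aluminium} = P/A₂ = 22550/1000 = 22.55 MPa, tensile.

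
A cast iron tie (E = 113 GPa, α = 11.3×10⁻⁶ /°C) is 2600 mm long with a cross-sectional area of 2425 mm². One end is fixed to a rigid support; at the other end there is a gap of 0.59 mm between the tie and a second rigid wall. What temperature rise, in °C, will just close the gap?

The gap closes when αΔT L = 0.59 mm, since the tie is still unstressed at that instant.
ΔT = 0.59 / (11.3×10⁻⁶ × 2600) = 20.08 °C.

ΔT ≈ 20.1 °C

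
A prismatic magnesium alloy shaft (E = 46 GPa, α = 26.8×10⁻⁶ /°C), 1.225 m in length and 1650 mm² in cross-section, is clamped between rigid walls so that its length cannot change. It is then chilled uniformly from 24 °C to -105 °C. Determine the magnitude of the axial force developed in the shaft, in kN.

P ≈ 262 kN (tensile)

Full restraint means ε = 0, so the stress is σ = EαΔT = 46×10³ × 26.8×10⁻⁶ × 129 = 159 MPa.
Axial force P = σA = 159 × 1650 = 262400 N = 262.4 kN, tensile.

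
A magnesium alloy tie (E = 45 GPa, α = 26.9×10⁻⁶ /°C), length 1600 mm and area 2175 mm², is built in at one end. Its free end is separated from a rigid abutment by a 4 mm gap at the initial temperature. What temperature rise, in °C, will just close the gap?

The gap closes when αΔT L = 4 mm, since the tie is still unstressed at that instant.
ΔT = 4 / (26.9×10⁻⁶ × 1600) = 92.94 °C.

ΔT ≈ 92.9 °C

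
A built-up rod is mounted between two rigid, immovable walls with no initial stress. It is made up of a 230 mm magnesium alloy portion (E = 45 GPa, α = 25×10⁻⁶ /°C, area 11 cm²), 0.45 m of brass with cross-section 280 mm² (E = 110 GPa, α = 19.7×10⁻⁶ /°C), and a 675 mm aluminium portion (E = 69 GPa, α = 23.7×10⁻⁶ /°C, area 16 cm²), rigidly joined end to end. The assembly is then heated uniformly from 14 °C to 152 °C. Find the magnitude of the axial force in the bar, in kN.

With the walls removed the bar would change length by δ_free = Σ αᵢΔT Lᵢ = 25×10⁻⁶×138×230 + 19.7×10⁻⁶×138×450 + 23.7×10⁻⁶×138×675 = 4.225 mm.
Since the ends are fixed, an axial force P builds up, equal in every segment, with P · Σ Lᵢ/(AᵢEᵢ) = δ_free.
Σ Lᵢ/(AᵢEᵢ) = 230/(1100×45×10³) + 450/(280×110×10³) + 675/(1600×69×10³) = 2.537×10⁻⁵ mm/N.
Hence P = δ_free / Σ(L/AE) = 4.225/2.537×10⁻⁵ = 166.5 kN (compressive).

P ≈ 167 kN (compressive)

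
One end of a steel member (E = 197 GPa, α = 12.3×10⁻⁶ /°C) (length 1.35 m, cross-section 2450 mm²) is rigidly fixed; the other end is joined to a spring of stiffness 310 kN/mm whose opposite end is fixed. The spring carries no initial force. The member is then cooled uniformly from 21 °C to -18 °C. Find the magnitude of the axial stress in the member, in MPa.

Free thermal contraction: δ_free = αΔT L = 12.3×10⁻⁶ × 39 × 1350 = 0.6476 mm.
With a force P in the spring, the elastic change of the member is PL/(AE) and that of the spring is P/k; compatibility requires their sum to equal δ_free.
P [ L/(AE) + 1/k ] = δ_free → P [ 1350/(2450×197×10³) + 1/(310×10³) ] = 0.6476.
P = 0.6476 / 6.023×10⁻⁶ = 107500 N.
σ = P/A = 107500/2450 = 43.89 MPa.

σ ≈ 43.9 MPa (tensile)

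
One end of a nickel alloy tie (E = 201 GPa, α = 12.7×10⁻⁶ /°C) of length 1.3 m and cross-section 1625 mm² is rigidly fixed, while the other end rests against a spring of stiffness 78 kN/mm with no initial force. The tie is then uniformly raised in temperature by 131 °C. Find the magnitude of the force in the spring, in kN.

P ≈ 129 kN

Free thermal expansion: δ_free = αΔT L = 12.7×10⁻⁶ × 131 × 1300 = 2.163 mm.
With a force P in the spring, the elastic change of the tie is PL/(AE) and that of the spring is P/k; compatibility requires their sum to equal δ_free.
P [ L/(AE) + 1/k ] = δ_free → P [ 1300/(1625×201×10³) + 1/(78×10³) ] = 2.163.
P = 2.163 / 1.68×10⁻⁵ = 128700 N.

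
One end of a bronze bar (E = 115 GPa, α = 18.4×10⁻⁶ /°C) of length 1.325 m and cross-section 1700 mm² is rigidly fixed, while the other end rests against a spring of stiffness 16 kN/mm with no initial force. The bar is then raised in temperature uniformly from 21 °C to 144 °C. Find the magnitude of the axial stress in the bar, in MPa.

If the spring were absent the bar would lengthen by αΔT L = 18.4×10⁻⁶ × 123 × 1325 = 2.999 mm.
With a force P in the spring, the elastic change of the bar is PL/(AE) and that of the spring is P/k; compatibility requires their sum to equal δ_free.
P [ L/(AE) + 1/k ] = δ_free → P [ 1325/(1700×115×10³) + 1/(16×10³) ] = 2.999.
P = 2.999 / 6.928×10⁻⁵ = 43290 N.
σ = P/A = 43290/1700 = 25.46 MPa.

σ ≈ 25.5 MPa (compressive)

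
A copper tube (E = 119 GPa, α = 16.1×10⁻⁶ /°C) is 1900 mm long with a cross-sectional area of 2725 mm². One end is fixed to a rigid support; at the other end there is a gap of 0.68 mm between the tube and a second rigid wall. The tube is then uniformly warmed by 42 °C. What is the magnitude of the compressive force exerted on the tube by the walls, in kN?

P ≈ 103 kN

If the wall were absent the tube would grow by αΔT L = 16.1×10⁻⁶ × 42 × 1900 = 1.285 mm.
The gap closes (δ_free > 0.68 mm) and the wall then resists a further 1.285 − 0.68 = 0.6048 mm of expansion.
Compatibility: PL/(AE) = 0.6048 mm, so σ = P/A = E × (0.6048/1900) = 37.88 MPa.
Force on the wall = σA = 37.88 × 2725 mm² = 103.2 kN.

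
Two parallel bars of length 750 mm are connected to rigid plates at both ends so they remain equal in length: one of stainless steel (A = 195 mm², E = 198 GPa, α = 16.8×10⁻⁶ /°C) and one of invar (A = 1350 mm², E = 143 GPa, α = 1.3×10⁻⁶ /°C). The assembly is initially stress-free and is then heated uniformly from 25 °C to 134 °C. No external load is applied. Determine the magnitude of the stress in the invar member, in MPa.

Equilibrium of a rigid end plate with no external load gives equal and opposite internal forces ±P in the two members. Since α_{stainless steel} > α_{invar}, heating drives the stainless steel into compression and the invar into tension.
Setting the final lengths equal and cancelling L: (α₁ − α₂)ΔT = P/(A₁E₁) + P/(A₂E₂).
|α₁ − α₂|·ΔT = 15.5×10⁻⁶ × 109 = 0.00169.
1/(A₁E₁) + 1/(A₂E₂) = 1/(195×198×10³) + 1/(1350×143×10³) = 3.108×10⁻⁸ N⁻¹.
P = 0.00169 / 3.108×10⁻⁸ = 54360 N = 54.36 kN.
σ_{invar} = P/A₂ = 54360/1350 = 40.27 MPa, tensile.

σ ≈ 40.3 MPa (tensile)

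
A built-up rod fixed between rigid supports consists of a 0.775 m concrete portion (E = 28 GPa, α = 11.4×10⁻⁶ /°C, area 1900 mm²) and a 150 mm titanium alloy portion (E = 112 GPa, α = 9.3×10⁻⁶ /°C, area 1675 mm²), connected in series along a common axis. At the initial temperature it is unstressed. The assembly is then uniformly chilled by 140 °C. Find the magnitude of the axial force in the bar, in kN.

Free thermal contraction of the whole bar: Σ αᵢΔT Lᵢ = 11.4×10⁻⁶×140×775 + 9.3×10⁻⁶×140×150 = 1.432 mm.
Since the ends are fixed, an axial force P builds up, equal in every segment, with P · Σ Lᵢ/(AᵢEᵢ) = δ_free.
The series flexibility is Σ Lᵢ/(AᵢEᵢ) = 775/(1900×28×10³) + 150/(1675×112×10³) = 1.537×10⁻⁵ mm/N.
Hence P = δ_free / Σ(L/AE) = 1.432/1.537×10⁻⁵ = 93.2 kN (tensile).

P ≈ 93.2 kN (tensile)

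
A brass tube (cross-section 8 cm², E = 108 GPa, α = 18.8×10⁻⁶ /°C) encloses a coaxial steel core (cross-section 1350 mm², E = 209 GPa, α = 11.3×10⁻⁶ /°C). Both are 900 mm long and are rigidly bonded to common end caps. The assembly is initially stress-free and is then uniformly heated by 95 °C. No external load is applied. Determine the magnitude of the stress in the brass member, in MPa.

Equilibrium of a rigid end plate with no external load gives equal and opposite internal forces ±P in the two members. Since α_{brass} > α_{steel}, heating drives the brass into compression and the steel into tension.
Compatibility of the two members (thermal + elastic change equal): (α₁ − α₂)ΔT = P·[1/(A₁E₁) + 1/(A₂E₂)].
|α₁ − α₂|·ΔT = 7.5×10⁻⁶ × 95 = 0.0007125.
1/(A₁E₁) + 1/(A₂E₂) = 1/(800×108×10³) + 1/(1350×209×10³) = 1.512×10⁻⁸ N⁻¹.
So P = 0.0007125 / 1.512×10⁻⁸ = 47.13 kN.
σ_{brass} = P/A₁ = 47130/800 = 58.91 MPa, compressive.

σ ≈ 58.9 MPa (compressive)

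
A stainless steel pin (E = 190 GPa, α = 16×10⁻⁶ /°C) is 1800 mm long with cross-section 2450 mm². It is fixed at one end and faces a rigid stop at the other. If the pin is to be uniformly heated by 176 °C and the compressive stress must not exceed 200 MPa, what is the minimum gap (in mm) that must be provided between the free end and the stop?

Free expansion if unrestrained: δ_free = αΔT L = 16×10⁻⁶ × 176 × 1800 = 5.069 mm.
At the allowable stress the elastic shortening the wall may impose is σL/E = 200 × 1800 / (190×10³) = 1.895 mm.
So the gap has to take up the difference, g_min = δ_free − σL/E = 5.069 − 1.895 = 3.174 mm.

g ≈ 3.17 mm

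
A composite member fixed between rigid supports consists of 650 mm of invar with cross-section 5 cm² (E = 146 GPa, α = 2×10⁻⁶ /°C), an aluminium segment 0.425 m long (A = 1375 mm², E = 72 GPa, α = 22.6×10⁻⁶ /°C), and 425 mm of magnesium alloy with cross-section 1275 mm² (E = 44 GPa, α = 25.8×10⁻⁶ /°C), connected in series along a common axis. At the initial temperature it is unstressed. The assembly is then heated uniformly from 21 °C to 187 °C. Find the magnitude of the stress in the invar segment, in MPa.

Free thermal expansion of the whole bar: Σ αᵢΔT Lᵢ = 2×10⁻⁶×166×650 + 22.6×10⁻⁶×166×425 + 25.8×10⁻⁶×166×425 = 3.63 mm.
Since the ends are fixed, an axial force P builds up, equal in every segment, with P · Σ Lᵢ/(AᵢEᵢ) = δ_free.
Σ Lᵢ/(AᵢEᵢ) = 650/(500×146×10³) + 425/(1375×72×10³) + 425/(1275×44×10³) = 2.077×10⁻⁵ mm/N.
So P = 3.63 / 2.077×10⁻⁵ = 174.8 kN, compressive.
σ_{invar} = P / A = 174800 / 500 = 349.5 MPa.

σ ≈ 350 MPa (compressive)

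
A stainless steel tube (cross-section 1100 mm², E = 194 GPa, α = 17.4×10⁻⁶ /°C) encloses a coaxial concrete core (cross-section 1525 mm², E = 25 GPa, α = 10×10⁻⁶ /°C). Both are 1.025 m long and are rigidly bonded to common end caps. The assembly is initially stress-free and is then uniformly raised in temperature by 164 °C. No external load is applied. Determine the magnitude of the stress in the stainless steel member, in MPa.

σ ≈ 35.7 MPa (compressive)

Both members must finish at the same length. With the larger α, the stainless steel tends to over-expand; the plates restrain it, putting the stainless steel in compression and the concrete in tension. With no external load the two internal forces are equal and opposite, magnitude P.
Setting the final lengths equal and cancelling L: (α₁ − α₂)ΔT = P/(A₁E₁) + P/(A₂E₂).
|α₁ − α₂|·ΔT = 7.4×10⁻⁶ × 164 = 0.001214.
1/(A₁E₁) + 1/(A₂E₂) = 1/(1100×194×10³) + 1/(1525×25×10³) = 3.092×10⁻⁸ N⁻¹.
P = 0.001214 / 3.092×10⁻⁸ = 39260 N = 39.26 kN.
σ_{stainless steel} = P/A₁ = 39260/1100 = 35.69 MPa, compressive.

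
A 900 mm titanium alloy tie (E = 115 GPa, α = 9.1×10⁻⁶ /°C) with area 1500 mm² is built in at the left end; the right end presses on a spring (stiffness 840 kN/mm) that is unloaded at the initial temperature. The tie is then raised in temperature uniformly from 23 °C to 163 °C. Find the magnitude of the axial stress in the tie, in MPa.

σ ≈ 119 MPa (compressive)

Free thermal expansion: δ_free = αΔT L = 9.1×10⁻⁶ × 140 × 900 = 1.147 mm.
Let P be the compressive force at the spring. The tie shortens elastically by PL/(AE) and the spring compresses by P/k; together these equal δ_free.
P [ L/(AE) + 1/k ] = δ_free → P [ 900/(1500×115×10³) + 1/(840×10³) ] = 1.147.
P = 1.147 / 6.408×10⁻⁶ = 178900 N.
σ = P/A = 178900/1500 = 119.3 MPa.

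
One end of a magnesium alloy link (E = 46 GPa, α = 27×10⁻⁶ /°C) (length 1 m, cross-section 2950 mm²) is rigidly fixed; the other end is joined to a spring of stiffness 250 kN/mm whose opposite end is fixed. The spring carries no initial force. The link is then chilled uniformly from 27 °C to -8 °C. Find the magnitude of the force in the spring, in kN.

If the spring were absent the link would shorten by αΔT L = 27×10⁻⁶ × 35 × 1000 = 0.945 mm.
With a force P in the spring, the elastic change of the link is PL/(AE) and that of the spring is P/k; compatibility requires their sum to equal δ_free.
P [ L/(AE) + 1/k ] = δ_free → P [ 1000/(2950×46×10³) + 1/(250×10³) ] = 0.945.
P = 0.945 / 1.137×10⁻⁵ = 83120 N.

P ≈ 83.1 kN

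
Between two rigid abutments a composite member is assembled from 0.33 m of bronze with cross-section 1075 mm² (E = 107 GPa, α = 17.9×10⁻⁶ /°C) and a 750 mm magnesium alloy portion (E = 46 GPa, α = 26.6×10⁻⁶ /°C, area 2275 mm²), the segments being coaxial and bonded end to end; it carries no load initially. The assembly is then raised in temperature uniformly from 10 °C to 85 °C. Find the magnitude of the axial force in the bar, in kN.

P ≈ 193 kN (compressive)

If the supports were absent, the total length change would be Σ αᵢΔT Lᵢ = 17.9×10⁻⁶×75×330 + 26.6×10⁻⁶×75×750 = 1.939 mm.
The rigid supports impose zero overall length change; the single axial force P common to all segments must satisfy P Σ Lᵢ/(AᵢEᵢ) = δ_free.
Σ Lᵢ/(AᵢEᵢ) = 330/(1075×107×10³) + 750/(2275×46×10³) = 1.004×10⁻⁵ mm/N.
P = 1.939 / 1.004×10⁻⁵ = 193200 N = 193.2 kN, compressive.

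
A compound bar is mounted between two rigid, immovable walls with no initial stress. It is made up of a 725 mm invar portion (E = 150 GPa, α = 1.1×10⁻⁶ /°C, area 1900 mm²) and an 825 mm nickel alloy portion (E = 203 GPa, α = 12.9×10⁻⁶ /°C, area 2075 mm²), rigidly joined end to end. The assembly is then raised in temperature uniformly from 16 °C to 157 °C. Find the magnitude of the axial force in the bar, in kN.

With the walls removed the bar would change length by δ_free = Σ αᵢΔT Lᵢ = 1.1×10⁻⁶×141×725 + 12.9×10⁻⁶×141×825 = 1.613 mm.
The rigid supports impose zero overall length change; the single axial force P common to all segments must satisfy P Σ Lᵢ/(AᵢEᵢ) = δ_free.
Σ Lᵢ/(AᵢEᵢ) = 725/(1900×150×10³) + 825/(2075×203×10³) = 4.502×10⁻⁶ mm/N.
Hence P = δ_free / Σ(L/AE) = 1.613/4.502×10⁻⁶ = 358.3 kN (compressive).

P ≈ 358 kN (compressive)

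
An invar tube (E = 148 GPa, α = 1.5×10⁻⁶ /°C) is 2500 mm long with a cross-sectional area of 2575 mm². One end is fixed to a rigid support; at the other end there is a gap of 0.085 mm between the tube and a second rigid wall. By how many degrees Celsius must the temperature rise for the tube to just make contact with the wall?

Contact occurs when the free expansion equals the gap: αΔT L = 0.085 mm.
So ΔT = g/(αL) = 0.085/(1.5×10⁻⁶ × 2500) = 22.67 °C.

ΔT ≈ 22.7 °C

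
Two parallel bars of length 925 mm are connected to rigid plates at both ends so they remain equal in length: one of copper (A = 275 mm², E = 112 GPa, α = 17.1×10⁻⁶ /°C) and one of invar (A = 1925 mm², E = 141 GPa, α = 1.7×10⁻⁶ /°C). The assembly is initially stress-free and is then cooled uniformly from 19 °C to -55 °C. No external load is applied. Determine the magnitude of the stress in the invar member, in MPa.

σ ≈ 16.4 MPa (compressive)

Equilibrium of a rigid end plate with no external load gives equal and opposite internal forces ±P in the two members. Since α_{copper} > α_{invar}, cooling drives the copper into tension and the invar into compression.
Compatibility of the two members (thermal + elastic change equal): (α₁ − α₂)ΔT = P·[1/(A₁E₁) + 1/(A₂E₂)].
|α₁ − α₂|·ΔT = 15.4×10⁻⁶ × 74 = 0.00114.
1/(A₁E₁) + 1/(A₂E₂) = 1/(275×112×10³) + 1/(1925×141×10³) = 3.615×10⁻⁸ N⁻¹.
So P = 0.00114 / 3.615×10⁻⁸ = 31.52 kN.
σ_{invar} = P/A₂ = 31520/1925 = 16.38 MPa, compressive.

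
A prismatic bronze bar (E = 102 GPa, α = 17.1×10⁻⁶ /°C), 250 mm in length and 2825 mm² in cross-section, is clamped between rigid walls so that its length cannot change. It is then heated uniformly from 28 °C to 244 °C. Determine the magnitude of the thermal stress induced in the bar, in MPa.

σ ≈ 377 MPa (compressive)

With length fixed, the mechanical strain must cancel the thermal strain αΔT = 17.1×10⁻⁶ × 216 = 3693.6×10⁻⁶.
Hence σ = E·αΔT = 102×10³ × 3693.6×10⁻⁶ = 376.7 MPa, compressive.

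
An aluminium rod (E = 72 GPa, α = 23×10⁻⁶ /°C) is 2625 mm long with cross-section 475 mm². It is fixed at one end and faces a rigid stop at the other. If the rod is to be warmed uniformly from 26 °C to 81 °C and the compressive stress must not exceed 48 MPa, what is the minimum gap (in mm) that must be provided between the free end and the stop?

Free expansion if unrestrained: δ_free = αΔT L = 23×10⁻⁶ × 55 × 2625 = 3.321 mm.
A stress of 48 MPa corresponds to the wall pushing the rod back by σL/E = 48×2625/(72×10³) = 1.75 mm.
The gap must absorb the remainder: g_min = 3.321 − 1.75 = 1.571 mm.

g ≈ 1.57 mm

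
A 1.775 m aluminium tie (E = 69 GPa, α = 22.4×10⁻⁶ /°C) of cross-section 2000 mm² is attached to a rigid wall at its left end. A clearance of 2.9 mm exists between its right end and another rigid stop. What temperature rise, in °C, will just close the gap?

ΔT ≈ 72.9 °C

The gap closes when αΔT L = 2.9 mm, since the tie is still unstressed at that instant.
ΔT = 2.9 / (22.4×10⁻⁶ × 1775) = 72.94 °C.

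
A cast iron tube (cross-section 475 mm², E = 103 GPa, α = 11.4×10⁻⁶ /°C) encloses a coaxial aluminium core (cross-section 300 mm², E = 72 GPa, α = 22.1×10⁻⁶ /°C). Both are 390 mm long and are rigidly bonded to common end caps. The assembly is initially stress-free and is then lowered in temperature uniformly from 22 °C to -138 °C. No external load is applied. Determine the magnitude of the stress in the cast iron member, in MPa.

σ ≈ 54 MPa (compressive)

The aluminium has the larger α, so on cooling it would change length more than the cast iron if both were free. The rigid plates force a common final length, so the aluminium is put into tension and the cast iron into compression, with equal and opposite forces P (no external load).
Setting the final lengths equal and cancelling L: (α₁ − α₂)ΔT = P/(A₁E₁) + P/(A₂E₂).
|α₁ − α₂|·ΔT = 10.7×10⁻⁶ × 160 = 0.001712.
1/(A₁E₁) + 1/(A₂E₂) = 1/(475×103×10³) + 1/(300×72×10³) = 6.674×10⁻⁸ N⁻¹.
P = 0.001712 / 6.674×10⁻⁸ = 25650 N = 25.65 kN.
σ_{cast iron} = P/A₁ = 25650/475 = 54.01 MPa, compressive.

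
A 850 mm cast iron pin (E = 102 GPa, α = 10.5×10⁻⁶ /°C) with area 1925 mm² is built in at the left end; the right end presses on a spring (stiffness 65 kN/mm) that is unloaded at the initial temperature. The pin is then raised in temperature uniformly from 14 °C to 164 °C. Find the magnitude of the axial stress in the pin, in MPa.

σ ≈ 35.3 MPa (compressive)

Free thermal expansion: δ_free = αΔT L = 10.5×10⁻⁶ × 150 × 850 = 1.339 mm.
Let P be the compressive force at the spring. The pin shortens elastically by PL/(AE) and the spring compresses by P/k; together these equal δ_free.
So P = δ_free / [L/(AE) + 1/k] = 1.339 / [ 850/(1925×102×10³) + 1/(65×10³) ].
P = 1.339 / 1.971×10⁻⁵ = 67910 N.
σ = P/A = 67910/1925 = 35.28 MPa.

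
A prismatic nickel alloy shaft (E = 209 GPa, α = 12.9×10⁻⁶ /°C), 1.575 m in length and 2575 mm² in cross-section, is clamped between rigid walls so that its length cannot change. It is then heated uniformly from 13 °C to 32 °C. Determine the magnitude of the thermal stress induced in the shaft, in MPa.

σ ≈ 51.2 MPa (compressive)

Because both ends are immovable the net strain is zero, and the suppressed thermal strain is αΔT = 12.9×10⁻⁶ × 19 = 245.1×10⁻⁶.
Hence σ = E·αΔT = 209×10³ × 245.1×10⁻⁶ = 51.23 MPa, compressive.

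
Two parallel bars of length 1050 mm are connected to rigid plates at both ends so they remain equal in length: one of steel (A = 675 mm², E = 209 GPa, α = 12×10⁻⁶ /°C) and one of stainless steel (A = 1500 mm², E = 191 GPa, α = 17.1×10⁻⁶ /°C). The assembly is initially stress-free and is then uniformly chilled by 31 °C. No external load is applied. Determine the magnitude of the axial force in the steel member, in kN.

P ≈ 14.9 kN (compressive in the steel)

The stainless steel has the larger α, so on cooling it would change length more than the steel if both were free. The rigid plates force a common final length, so the stainless steel is put into tension and the steel into compression, with equal and opposite forces P (no external load).
Equating the net (thermal + elastic) strains gives |α₁ − α₂|·ΔT = P·[1/(A₁E₁) + 1/(A₂E₂)].
|α₁ − α₂|·ΔT = 5.1×10⁻⁶ × 31 = 0.0001581.
1/(A₁E₁) + 1/(A₂E₂) = 1/(675×209×10³) + 1/(1500×191×10³) = 1.058×10⁻⁸ N⁻¹.
So P = 0.0001581 / 1.058×10⁻⁸ = 14.94 kN.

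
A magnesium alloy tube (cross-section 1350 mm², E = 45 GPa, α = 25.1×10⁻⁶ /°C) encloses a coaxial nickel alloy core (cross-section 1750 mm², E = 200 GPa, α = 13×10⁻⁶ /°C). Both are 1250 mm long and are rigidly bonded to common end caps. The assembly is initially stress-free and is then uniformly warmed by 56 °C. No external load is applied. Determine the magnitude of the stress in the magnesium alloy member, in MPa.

The magnesium alloy has the larger α, so on heating it would change length more than the nickel alloy if both were free. The rigid plates force a common final length, so the magnesium alloy is put into compression and the nickel alloy into tension, with equal and opposite forces P (no external load).
Setting the final lengths equal and cancelling L: (α₁ − α₂)ΔT = P/(A₁E₁) + P/(A₂E₂).
|α₁ − α₂|·ΔT = 12.1×10⁻⁶ × 56 = 0.0006776.
1/(A₁E₁) + 1/(A₂E₂) = 1/(1350×45×10³) + 1/(1750×200×10³) = 1.932×10⁻⁸ N⁻¹.
So P = 0.0006776 / 1.932×10⁻⁸ = 35.08 kN.
σ_{magnesium alloy} = P/A₁ = 35080/1350 = 25.98 MPa, compressive.

σ ≈ 26 MPa (compressive)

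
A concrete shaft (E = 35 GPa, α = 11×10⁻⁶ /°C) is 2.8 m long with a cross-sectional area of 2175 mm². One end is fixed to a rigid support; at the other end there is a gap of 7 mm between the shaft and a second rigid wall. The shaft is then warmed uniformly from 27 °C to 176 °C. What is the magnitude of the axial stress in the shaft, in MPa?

Free thermal elongation = αΔT L = 11×10⁻⁶ × 149 × 2800 = 4.589 mm.
This is smaller than the 7 mm clearance, so the shaft expands freely without reaching the stop — the stress is zero.

σ ≈ 0 MPa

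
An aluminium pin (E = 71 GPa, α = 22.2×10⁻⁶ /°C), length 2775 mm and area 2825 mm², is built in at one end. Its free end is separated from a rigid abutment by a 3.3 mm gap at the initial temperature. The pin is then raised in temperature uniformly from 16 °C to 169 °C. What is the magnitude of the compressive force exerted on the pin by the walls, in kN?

P ≈ 443 kN

Free thermal elongation = αΔT L = 22.2×10⁻⁶ × 153 × 2775 = 9.426 mm.
After closing the 3.3 mm clearance, 9.426 − 3.3 = 6.126 mm of expansion remains to be suppressed by the wall.
So σ = E(δ_free − g)/L = 71×10³ × 6.126/2775 = 156.7 MPa.
Force on the wall = σA = 156.7 × 2825 mm² = 442.8 kN.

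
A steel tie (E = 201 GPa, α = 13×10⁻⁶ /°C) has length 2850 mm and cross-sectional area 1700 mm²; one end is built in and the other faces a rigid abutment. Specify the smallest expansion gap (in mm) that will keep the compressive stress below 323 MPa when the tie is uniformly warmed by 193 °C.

With no wall the tie would lengthen by αΔT L = 13×10⁻⁶ × 193 × 2850 = 7.151 mm.
At the allowable stress the elastic shortening the wall may impose is σL/E = 323 × 2850 / (201×10³) = 4.58 mm.
The gap must absorb the remainder: g_min = 7.151 − 4.58 = 2.571 mm.

g ≈ 2.57 mm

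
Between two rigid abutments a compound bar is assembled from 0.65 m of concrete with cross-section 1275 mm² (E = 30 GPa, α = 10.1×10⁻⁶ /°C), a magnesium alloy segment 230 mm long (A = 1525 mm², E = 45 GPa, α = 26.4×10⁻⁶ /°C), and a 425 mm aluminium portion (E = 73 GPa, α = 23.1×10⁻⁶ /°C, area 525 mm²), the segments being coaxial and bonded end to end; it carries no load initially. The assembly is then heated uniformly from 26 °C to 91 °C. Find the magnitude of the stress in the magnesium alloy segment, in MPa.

Free thermal expansion of the whole bar: Σ αᵢΔT Lᵢ = 10.1×10⁻⁶×65×650 + 26.4×10⁻⁶×65×230 + 23.1×10⁻⁶×65×425 = 1.46 mm.
Since the ends are fixed, an axial force P builds up, equal in every segment, with P · Σ Lᵢ/(AᵢEᵢ) = δ_free.
The series flexibility is Σ Lᵢ/(AᵢEᵢ) = 650/(1275×30×10³) + 230/(1525×45×10³) + 425/(525×73×10³) = 3.143×10⁻⁵ mm/N.
P = 1.46 / 3.143×10⁻⁵ = 46430 N = 46.43 kN, compressive.
σ_{magnesium alloy} = P / A = 46430 / 1525 = 30.45 MPa.

σ ≈ 30.4 MPa (compressive)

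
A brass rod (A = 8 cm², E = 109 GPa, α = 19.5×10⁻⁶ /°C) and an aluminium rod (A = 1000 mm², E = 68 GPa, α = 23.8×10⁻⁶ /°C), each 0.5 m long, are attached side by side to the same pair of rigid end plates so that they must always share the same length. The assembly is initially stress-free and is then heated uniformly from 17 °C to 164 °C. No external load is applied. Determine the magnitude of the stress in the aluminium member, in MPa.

σ ≈ 24.2 MPa (compressive)

The aluminium has the larger α, so on heating it would change length more than the brass if both were free. The rigid plates force a common final length, so the aluminium is put into compression and the brass into tension, with equal and opposite forces P (no external load).
Equating the net (thermal + elastic) strains gives |α₁ − α₂|·ΔT = P·[1/(A₁E₁) + 1/(A₂E₂)].
|α₁ − α₂|·ΔT = 4.3×10⁻⁶ × 147 = 0.0006321.
1/(A₁E₁) + 1/(A₂E₂) = 1/(800×109×10³) + 1/(1000×68×10³) = 2.617×10⁻⁸ N⁻¹.
P = 0.0006321 / 2.617×10⁻⁸ = 24150 N = 24.15 kN.
σ_{aluminium} = P/A₂ = 24150/1000 = 24.15 MPa, compressive.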